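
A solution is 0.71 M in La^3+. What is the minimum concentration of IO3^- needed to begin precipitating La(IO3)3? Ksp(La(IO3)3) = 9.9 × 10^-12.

La(IO3)3(s) <=> La^3+ + 3 IO3^-
Ksp = [La^3+][IO3^-]^3
Precipitation begins when Q = Ksp. With [La^3+] = 0.71 M:
9.9 × 10^-12 = (0.71) × [IO3^-]^3
[IO3^-] = (9.9 × 10^-12 / 7.1 x 10^-1)^(1/3) = 2.4 x 10^-4 M

[IO3^-] = 2.4 × 10^-4 M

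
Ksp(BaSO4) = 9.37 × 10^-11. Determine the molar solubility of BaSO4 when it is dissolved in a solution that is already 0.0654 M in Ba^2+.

s = 1.43 x 10^-9 M

BaSO4(s) ⇌ Ba^2+(aq) + SO4^2-(aq)
Ksp = [Ba^2+][SO4^2-]
Let s be the molar solubility in this solution. [Ba^2+] = 0.0654 + s ≈ 0.0654, [SO4^2-] = s (common-ion effect: Ba^2+ is already 0.0654 M).
Ksp ≈ 0.0654 × s
s = 1.43 × 10^-9 M
Check: s = 1.4 × 10^-9 ≪ 0.0654, so the approximation is valid.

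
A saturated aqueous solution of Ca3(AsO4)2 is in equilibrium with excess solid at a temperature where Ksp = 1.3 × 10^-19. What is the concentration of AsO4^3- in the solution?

Ca3(AsO4)2(s) <=> 3 Ca^2+ + 2 AsO4^3-
Ksp = [Ca^2+]^3[AsO4^3-]^2
Let s = molar solubility. Then [Ca^2+] = 3s and [AsO4^3-] = 2s.
Ksp = (3s)^3(2s)^2 = 108s^5
Solving, s = (1.3 × 10^-19/108)^(1/5) = 6.55 × 10^-5 M
[AsO4^3-] = 2s = 1.3 × 10^-4 M

[AsO4^3-] = 1.3 × 10^-4 M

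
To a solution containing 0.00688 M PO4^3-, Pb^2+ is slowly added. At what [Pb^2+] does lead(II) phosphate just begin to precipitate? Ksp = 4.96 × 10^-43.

Pb3(PO4)2(s) ⇌ 3 Pb^2+ + 2 PO4^3-
Ksp = [Pb^2+]^3[PO4^3-]^2
Precipitation begins when Q = Ksp. With [PO4^3-] = 0.00688 M:
4.96 × 10^-43 = (0.00688)^2 × [Pb^2+]^3
[Pb^2+] = (4.96 × 10^-43 / 4.733 × 10^-5)^(1/3) = 2.19 x 10^-13 M

[Pb^2+] ≈ 2.19 × 10^-13 M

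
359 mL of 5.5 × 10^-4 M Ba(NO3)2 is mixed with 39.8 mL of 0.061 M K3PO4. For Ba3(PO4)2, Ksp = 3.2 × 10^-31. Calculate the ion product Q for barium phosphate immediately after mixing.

4.5 × 10^-15

Total volume = 359 + 39.8 = 398.8 mL.
[Ba^2+] = 5.5 × 10^-4 × (359/398.8) = 4.95 × 10^-4 M
[PO4^3-] = 6.1 × 10^-2 × (39.8/398.8) = 6.09 × 10^-3 M
Ba3(PO4)2(s) ⇌ 3 Ba^2+ + 2 PO4^3-, so Q = [Ba^2+]^3[PO4^3-]^2
Q = (4.95 × 10^-4)^3(6.09 × 10^-3)^2 = 4.5 × 10^-15
Q > Ksp, so Ba3(PO4)2 will precipitate.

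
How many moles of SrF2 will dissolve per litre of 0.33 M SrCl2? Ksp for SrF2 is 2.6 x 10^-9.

SrF2(s) <=> Sr^2+(aq) + 2 F^-(aq)
Ksp = [Sr^2+][F^-]^2
If s mol/L dissolves here, [Sr^2+] = 0.33 + s ≈ 0.33, [F^-] = 2s (since Sr^2+ from SrCl2 dominates).
Ksp ≈ 0.33 × (2s)^2
s = 4.4 x 10^-5 M
Check: s = 4.4 × 10^-5 ≪ 0.33, so the approximation is valid.

s ≈ 4.4 x 10^-5 M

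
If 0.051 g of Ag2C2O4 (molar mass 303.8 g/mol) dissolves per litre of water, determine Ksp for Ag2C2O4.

Ksp ≈ 1.9 × 10^-11

Molar solubility s = (5.1 × 10^-2 g/L) / (303.8 g/mol) = 1.68 × 10^-4 M.
Ag2C2O4(s) <=> 2 Ag^+(aq) + C2O4^2-(aq)
For each mole of Ag2C2O4 that dissolves: [Ag^+] = 2s, [C2O4^2-] = s.
Ksp = [Ag^+]^2[C2O4^2-]
Ksp = (2s)^2s = 4s^3
Ksp = 4 × (1.68 × 10^-4)^3 = 1.9 x 10^-11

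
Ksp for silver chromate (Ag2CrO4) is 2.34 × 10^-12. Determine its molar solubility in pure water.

Ag2CrO4(s) <=> 2 Ag^+(aq) + CrO4^2-(aq)
Ksp = [Ag^+]^2[CrO4^2-]
If s mol/L of Ag2CrO4 dissolves, [Ag^+] = 2s and [CrO4^2-] = s.
Ksp = (2s)^2s = 4s^3
s^3 = 2.34 × 10^-12 / 4, so s = 8.36 × 10^-5 M

8.36 × 10^-5 M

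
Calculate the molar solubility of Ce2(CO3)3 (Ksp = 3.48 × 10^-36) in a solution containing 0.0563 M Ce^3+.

Ce2(CO3)3(s) ⇌ 2 Ce^3+(aq) + 3 CO3^2-(aq)
Ksp = [Ce^3+]^2[CO3^2-]^3
Let s be the molar solubility in this solution. [Ce^3+] = 0.0563 + 2s ≈ 0.0563, [CO3^2-] = 3s (Ksp is small, so little additional dissolves).
Ksp ≈ (0.0563)^2 × (3s)^3
s = 3.44 × 10^-12 M
Check: 2s = 6.9 × 10^-12 ≪ 0.0563, so the approximation is valid.

s ≈ 3.44e-12 M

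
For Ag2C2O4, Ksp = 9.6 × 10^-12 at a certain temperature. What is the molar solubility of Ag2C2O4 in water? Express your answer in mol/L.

Ag2C2O4(s) ⇌ 2 Ag^+(aq) + C2O4^2-(aq)
Ksp = [Ag^+]^2[C2O4^2-]
If s mol/L of Ag2C2O4 dissolves, [Ag^+] = 2s and [C2O4^2-] = s.
So Ksp = (2s)^2 × s = 4s^3
Solving, s = (9.6 × 10^-12/4)^(1/3) = 1.3 × 10^-4 M

s = 1.3e-4 M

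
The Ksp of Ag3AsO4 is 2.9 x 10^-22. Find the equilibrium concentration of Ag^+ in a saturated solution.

Ag3AsO4(s) ⇌ 3 Ag^+ + AsO4^3-
Ksp = [Ag^+]^3[AsO4^3-]
Let s = molar solubility. Then [Ag^+] = 3s and [AsO4^3-] = s.
So Ksp = (3s)^3 × s = 27s^4
s^4 = 2.9 x 10^-22 / 27, so s = 1.81 x 10^-6 M
[Ag^+] = 3s = 5.4 × 10^-6 M

5.4e-6 M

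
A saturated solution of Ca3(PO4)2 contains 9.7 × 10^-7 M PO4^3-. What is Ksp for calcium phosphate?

Ca3(PO4)2(s) ⇌ 3 Ca^2+(aq) + 2 PO4^3-(aq)
Stoichiometry gives [Ca^2+] = (3/2)[PO4^3-] = 1.46 x 10^-6 M.
Ksp = [Ca^2+]^3[PO4^3-]^2
Ksp = (1.46 × 10^-6)^3 × (9.7 × 10^-7)^2 = 2.9 × 10^-30

2.9e-30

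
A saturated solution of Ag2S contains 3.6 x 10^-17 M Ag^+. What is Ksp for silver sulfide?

Ksp = 2.3 × 10^-50

Ag2S(s) ⇌ 2 Ag^+ + S^2-
Stoichiometry gives [S^2-] = (1/2)[Ag^+] = 1.80 × 10^-17 M.
Ksp = [Ag^+]^2[S^2-]
Ksp = (3.6 x 10^-17)^2 × 1.80 × 10^-17 = 2.3 × 10^-50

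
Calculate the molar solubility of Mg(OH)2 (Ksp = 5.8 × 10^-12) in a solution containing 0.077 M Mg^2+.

Mg(OH)2(s) ⇌ Mg^2+(aq) + 2 OH^-(aq)
Ksp = [Mg^2+][OH^-]^2
Let s = moles of Mg(OH)2 that dissolve per litre. [Mg^2+] = 0.077 + s ≈ 0.077, [OH^-] = 2s (common-ion effect: Mg^2+ is already 0.077 M).
Ksp ≈ 0.077 × (2s)^2
s = 4.3 × 10^-6 M
Check: s = 4.3 x 10^-6 ≪ 0.077, so the approximation is valid.

s ≈ 4.3 x 10^-6 M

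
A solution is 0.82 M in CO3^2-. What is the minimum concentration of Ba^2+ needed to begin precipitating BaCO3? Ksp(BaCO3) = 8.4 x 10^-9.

[Ba^2+] = 1.0 × 10^-8 M

BaCO3(s) ⇌ Ba^2+ + CO3^2-
Ksp = [Ba^2+][CO3^2-]
Precipitation begins when Q = Ksp. With [CO3^2-] = 0.82 M:
8.4 x 10^-9 = (0.82) × [Ba^2+]
[Ba^2+] = (8.4 x 10^-9 / 8.2 x 10^-1) = 1.0 × 10^-8 M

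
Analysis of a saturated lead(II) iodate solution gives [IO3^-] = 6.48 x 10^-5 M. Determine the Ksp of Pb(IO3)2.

Pb(IO3)2(s) ⇌ Pb^2+ + 2 IO3^-
Stoichiometry gives [Pb^2+] = (1/2)[IO3^-] = 3.240 × 10^-5 M.
Ksp = [Pb^2+][IO3^-]^2
Ksp = 3.240 × 10^-5 × (6.48 × 10^-5)^2 = 1.36 × 10^-13

Ksp ≈ 1.36 × 10^-13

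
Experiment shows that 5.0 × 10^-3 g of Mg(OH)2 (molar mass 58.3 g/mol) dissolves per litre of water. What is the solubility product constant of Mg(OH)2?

2.5 × 10^-12

Molar solubility s = (5.0 × 10^-3 g/L) / (58.3 g/mol) = 8.58 × 10^-5 M.
Mg(OH)2(s) ⇌ Mg^2+ + 2 OH^-
With molar solubility s: [Mg^2+] = s, [OH^-] = 2s.
Ksp = [Mg^2+][OH^-]^2
Substituting: Ksp = s(2s)^2 = 4s^3
Ksp = 4 × (8.58 × 10^-5)^3 = 2.5 x 10^-12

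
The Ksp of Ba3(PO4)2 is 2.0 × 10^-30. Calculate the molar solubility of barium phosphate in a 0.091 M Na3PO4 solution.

s ≈ 2.1 x 10^-10 M

Ba3(PO4)2(s) ⇌ 3 Ba^2+(aq) + 2 PO4^3-(aq)
Ksp = [Ba^2+]^3[PO4^3-]^2
Let s = moles of Ba3(PO4)2 that dissolve per litre. [Ba^2+] = 3s, [PO4^3-] = 0.091 + 2s ≈ 0.091 (since PO4^3- from Na3PO4 dominates).
Ksp ≈ (3s)^3 × (0.091)^2
s = 2.1 × 10^-10 M
Check: 2s = 4.2 × 10^-10 ≪ 0.091, so the approximation is valid.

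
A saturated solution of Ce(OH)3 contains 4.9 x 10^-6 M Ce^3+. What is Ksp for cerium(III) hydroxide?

Ksp = 1.6 × 10^-20

Ce(OH)3(s) ⇌ Ce^3+(aq) + 3 OH^-(aq)
Stoichiometry gives [OH^-] = (3/1)[Ce^3+] = 1.47 × 10^-5 M.
Ksp = [Ce^3+][OH^-]^3
Ksp = 4.9 × 10^-6 × (1.47 × 10^-5)^3 = 1.6 x 10^-20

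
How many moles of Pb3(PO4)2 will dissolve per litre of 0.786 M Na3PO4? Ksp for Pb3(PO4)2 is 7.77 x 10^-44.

Pb3(PO4)2(s) <=> 3 Pb^2+(aq) + 2 PO4^3-(aq)
Ksp = [Pb^2+]^3[PO4^3-]^2
Let s = moles of Pb3(PO4)2 that dissolve per litre. [Pb^2+] = 3s, [PO4^3-] = 0.786 + 2s ≈ 0.786 (common-ion effect: PO4^3- is already 0.786 M).
Ksp ≈ (3s)^3 × (0.786)^2
s = 1.67 x 10^-15 M
Check: 2s = 3.3 × 10^-15 ≪ 0.786, so the approximation is valid.

s = 1.67 x 10^-15 M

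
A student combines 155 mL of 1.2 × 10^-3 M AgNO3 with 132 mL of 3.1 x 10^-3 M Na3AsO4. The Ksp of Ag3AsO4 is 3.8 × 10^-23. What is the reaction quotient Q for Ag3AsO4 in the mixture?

Total volume = 155 + 132 = 287 mL.
[Ag^+] = 1.2 x 10^-3 × (155/287) = 6.48 × 10^-4 M
[AsO4^3-] = 3.1 x 10^-3 × (132/287) = 1.43 × 10^-3 M
Ag3AsO4(s) ⇌ 3 Ag^+ + AsO4^3-, so Q = [Ag^+]^3[AsO4^3-]
Q = (6.48 x 10^-4)^3(1.43 x 10^-3) = 3.9 x 10^-13
Q > Ksp, so Ag3AsO4 will precipitate.

Q ≈ 3.9e-13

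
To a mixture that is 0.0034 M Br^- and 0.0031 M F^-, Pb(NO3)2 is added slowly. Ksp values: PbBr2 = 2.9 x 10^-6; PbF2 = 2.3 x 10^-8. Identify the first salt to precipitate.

Precipitation of each salt starts when its ion product equals its Ksp.
For PbBr2: 2.9 x 10^-6 = (0.0034)^2 × [Pb^2+]  ⇒  [Pb^2+] = 2.5 x 10^-1 M.
For PbF2: 2.3 x 10^-8 = (0.0031)^2 × [Pb^2+]  ⇒  [Pb^2+] = 2.4 × 10^-3 M.
The salt with the lower threshold [Pb^2+] precipitates first: PbF2.

PbF2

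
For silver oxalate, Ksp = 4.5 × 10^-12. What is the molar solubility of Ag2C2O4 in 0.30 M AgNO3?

s ≈ 5.0 × 10^-11 M

Ag2C2O4(s) ⇌ 2 Ag^+ + C2O4^2-
Ksp = [Ag^+]^2[C2O4^2-]
Let s = moles of Ag2C2O4 that dissolve per litre. [Ag^+] = 0.30 + 2s ≈ 0.30, [C2O4^2-] = s (common-ion effect: Ag^+ is already 0.30 M).
Ksp ≈ (0.30)^2 × s
s = 5.0 × 10^-11 M
Check: 2s = 1.0 x 10^-10 ≪ 0.30, so the approximation is valid.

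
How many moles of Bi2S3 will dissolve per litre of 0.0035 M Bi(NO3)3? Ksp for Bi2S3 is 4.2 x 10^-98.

s = 5.0 × 10^-32 M

Bi2S3(s) ⇌ 2 Bi^3+(aq) + 3 S^2-(aq)
Ksp = [Bi^3+]^2[S^2-]^3
Let s = moles of Bi2S3 that dissolve per litre. [Bi^3+] = 0.0035 + 2s ≈ 0.0035, [S^2-] = 3s (since Bi^3+ from Bi(NO3)3 dominates).
Ksp ≈ (0.0035)^2 × (3s)^3
s = 5.0 x 10^-32 M
Check: 2s = 1.0 × 10^-31 ≪ 0.0035, so the approximation is valid.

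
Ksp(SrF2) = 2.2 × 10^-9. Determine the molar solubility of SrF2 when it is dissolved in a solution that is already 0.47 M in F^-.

SrF2(s) <=> Sr^2+ + 2 F^-
Ksp = [Sr^2+][F^-]^2
Let s = moles of SrF2 that dissolve per litre. [Sr^2+] = s, [F^-] = 0.47 + 2s ≈ 0.47 (common-ion effect: F^- is already 0.47 M).
Ksp ≈ s × (0.47)^2
s = 1.0 × 10^-8 M
Check: 2s = 2.0 × 10^-8 ≪ 0.47, so the approximation is valid.

s = 1.0e-8 M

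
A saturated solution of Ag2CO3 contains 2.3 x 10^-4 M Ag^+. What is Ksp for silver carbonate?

Ksp ≈ 6.1 × 10^-12

Ag2CO3(s) ⇌ 2 Ag^+(aq) + CO3^2-(aq)
Stoichiometry gives [CO3^2-] = (1/2)[Ag^+] = 1.15 x 10^-4 M.
Ksp = [Ag^+]^2[CO3^2-]
Ksp = (2.3 × 10^-4)^2 × 1.15 × 10^-4 = 6.1 × 10^-12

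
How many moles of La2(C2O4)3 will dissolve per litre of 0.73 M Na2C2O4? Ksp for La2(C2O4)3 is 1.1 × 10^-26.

La2(C2O4)3(s) ⇌ 2 La^3+ + 3 C2O4^2-
Ksp = [La^3+]^2[C2O4^2-]^3
If s mol/L dissolves here, [La^3+] = 2s, [C2O4^2-] = 0.73 + 3s ≈ 0.73 (common-ion effect: C2O4^2- is already 0.73 M).
Ksp ≈ (2s)^2 × (0.73)^3
s = 8.4 x 10^-14 M
Check: 3s = 2.5 x 10^-13 ≪ 0.73, so the approximation is valid.

s ≈ 8.4 × 10^-14 M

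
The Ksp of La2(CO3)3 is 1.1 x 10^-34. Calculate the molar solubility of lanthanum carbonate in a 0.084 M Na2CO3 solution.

La2(CO3)3(s) ⇌ 2 La^3+(aq) + 3 CO3^2-(aq)
Ksp = [La^3+]^2[CO3^2-]^3
If s mol/L dissolves here, [La^3+] = 2s, [CO3^2-] = 0.084 + 3s ≈ 0.084 (since CO3^2- from Na2CO3 dominates).
Ksp ≈ (2s)^2 × (0.084)^3
s = 2.2 x 10^-16 M
Check: 3s = 6.5 × 10^-16 ≪ 0.084, so the approximation is valid.

s ≈ 2.2 x 10^-16 M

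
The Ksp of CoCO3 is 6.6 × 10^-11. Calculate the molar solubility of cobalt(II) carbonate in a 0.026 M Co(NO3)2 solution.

CoCO3(s) ⇌ Co^2+ + CO3^2-
Ksp = [Co^2+][CO3^2-]
Let s = moles of CoCO3 that dissolve per litre. [Co^2+] = 0.026 + s ≈ 0.026, [CO3^2-] = s (since Co^2+ from Co(NO3)2 dominates).
Ksp ≈ 0.026 × s
s = 2.5 × 10^-9 M
Check: s = 2.5 x 10^-9 ≪ 0.026, so the approximation is valid.

2.5e-9 M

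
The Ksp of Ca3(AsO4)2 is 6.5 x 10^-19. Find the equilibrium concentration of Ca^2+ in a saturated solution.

2.7 x 10^-4 M

Ca3(AsO4)2(s) <=> 3 Ca^2+(aq) + 2 AsO4^3-(aq)
Ksp = [Ca^2+]^3[AsO4^3-]^2
If s mol/L of Ca3(AsO4)2 dissolves, [Ca^2+] = 3s and [AsO4^3-] = 2s.
So Ksp = (3s)^3 × (2s)^2 = 108s^5
Solving, s = (6.5 x 10^-19/108)^(1/5) = 9.03 x 10^-5 M
[Ca^2+] = 3s = 2.7 × 10^-4 M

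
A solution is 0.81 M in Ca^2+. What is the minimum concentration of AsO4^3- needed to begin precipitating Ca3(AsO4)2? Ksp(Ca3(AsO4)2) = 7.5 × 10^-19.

Ca3(AsO4)2(s) ⇌ 3 Ca^2+ + 2 AsO4^3-
Ksp = [Ca^2+]^3[AsO4^3-]^2
Precipitation begins when Q = Ksp. With [Ca^2+] = 0.81 M:
7.5 × 10^-19 = (0.81)^3 × [AsO4^3-]^2
[AsO4^3-] = (7.5 × 10^-19 / 5.31 × 10^-1)^(1/2) = 1.2 × 10^-9 M

1.2 × 10^-9 M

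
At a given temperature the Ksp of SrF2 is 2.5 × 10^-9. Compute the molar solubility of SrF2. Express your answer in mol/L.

SrF2(s) <=> Sr^2+ + 2 F^-
Ksp = [Sr^2+][F^-]^2
With molar solubility s: [Sr^2+] = s, [F^-] = 2s.
Ksp = s(2s)^2 = 4s^3
s = (2.5 × 10^-9 / 4)^(1/3) = 8.5 x 10^-4 M

8.5 × 10^-4 M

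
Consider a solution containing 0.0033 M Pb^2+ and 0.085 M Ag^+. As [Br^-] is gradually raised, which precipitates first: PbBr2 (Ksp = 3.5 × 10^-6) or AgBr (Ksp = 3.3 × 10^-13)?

AgBr

Each salt begins to precipitate when Q = Ksp, i.e. when [Br^-] reaches its threshold.
For PbBr2: 3.5 × 10^-6 = 0.0033 × [Br^-]^2  ⇒  [Br^-] = 3.3 × 10^-2 M.
For AgBr: 3.3 × 10^-13 = 0.085 × [Br^-]  ⇒  [Br^-] = 3.9 × 10^-12 M.
The salt with the lower threshold [Br^-] precipitates first: AgBr.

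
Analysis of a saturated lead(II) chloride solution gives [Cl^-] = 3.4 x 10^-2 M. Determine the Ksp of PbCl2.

PbCl2(s) ⇌ Pb^2+(aq) + 2 Cl^-(aq)
Stoichiometry gives [Pb^2+] = (1/2)[Cl^-] = 1.70 × 10^-2 M.
Ksp = [Pb^2+][Cl^-]^2
Ksp = 1.70 x 10^-2 × (3.4 x 10^-2)^2 = 2.0 x 10^-5

Ksp ≈ 2.0 × 10^-5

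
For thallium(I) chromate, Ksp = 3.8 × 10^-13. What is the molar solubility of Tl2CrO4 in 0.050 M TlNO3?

s ≈ 1.5e-10 M

Tl2CrO4(s) ⇌ 2 Tl^+(aq) + CrO4^2-(aq)
Ksp = [Tl^+]^2[CrO4^2-]
Let s = moles of Tl2CrO4 that dissolve per litre. [Tl^+] = 0.050 + 2s ≈ 0.050, [CrO4^2-] = s (common-ion effect: Tl^+ is already 0.050 M).
Ksp ≈ (0.050)^2 × s
s = 1.5 × 10^-10 M
Check: 2s = 3.0 × 10^-10 ≪ 0.050, so the approximation is valid.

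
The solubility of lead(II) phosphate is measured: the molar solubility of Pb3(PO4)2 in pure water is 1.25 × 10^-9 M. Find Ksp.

Pb3(PO4)2(s) ⇌ 3 Pb^2+(aq) + 2 PO4^3-(aq)
For each mole of Pb3(PO4)2 that dissolves: [Pb^2+] = 3s, [PO4^3-] = 2s.
Ksp = [Pb^2+]^3[PO4^3-]^2
So Ksp = (3s)^3 × (2s)^2 = 108s^5
Ksp = 108 × (1.25 x 10^-9)^5 = 3.30 × 10^-43

Ksp = 3.30 × 10^-43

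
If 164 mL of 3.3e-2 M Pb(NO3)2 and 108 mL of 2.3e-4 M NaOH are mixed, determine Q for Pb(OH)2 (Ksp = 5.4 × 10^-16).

Total volume = 164 + 108 = 272 mL.
[Pb^2+] = 3.3 x 10^-2 × (164/272) = 1.99 × 10^-2 M
[OH^-] = 2.3 × 10^-4 × (108/272) = 9.13 x 10^-5 M
Pb(OH)2(s) <=> Pb^2+ + 2 OH^-, so Q = [Pb^2+][OH^-]^2
Q = (1.99 × 10^-2)(9.13 × 10^-5)^2 = 1.7 x 10^-10
Q > Ksp, so Pb(OH)2 will precipitate.

Q = 1.7e-10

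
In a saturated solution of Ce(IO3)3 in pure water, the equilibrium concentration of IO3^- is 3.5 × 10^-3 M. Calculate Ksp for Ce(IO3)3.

5.0 x 10^-11

Ce(IO3)3(s) <=> Ce^3+ + 3 IO3^-
Stoichiometry gives [Ce^3+] = (1/3)[IO3^-] = 1.17 x 10^-3 M.
Ksp = [Ce^3+][IO3^-]^3
Ksp = 1.17 x 10^-3 × (3.5 × 10^-3)^3 = 5.0 x 10^-11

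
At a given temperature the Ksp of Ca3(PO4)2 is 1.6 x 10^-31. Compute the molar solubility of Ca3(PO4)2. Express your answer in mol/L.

s ≈ 2.7 × 10^-7 M

Ca3(PO4)2(s) <=> 3 Ca^2+ + 2 PO4^3-
Ksp = [Ca^2+]^3[PO4^3-]^2
Let s = molar solubility. Then [Ca^2+] = 3s and [PO4^3-] = 2s.
So Ksp = (3s)^3 × (2s)^2 = 108s^5
s^5 = 1.6 x 10^-31 / 108, so s = 2.7 x 10^-7 M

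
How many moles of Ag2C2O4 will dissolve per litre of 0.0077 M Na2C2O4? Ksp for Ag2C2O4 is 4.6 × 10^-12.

1.2e-5 M

Ag2C2O4(s) ⇌ 2 Ag^+ + C2O4^2-
Ksp = [Ag^+]^2[C2O4^2-]
Let s be the molar solubility in this solution. [Ag^+] = 2s, [C2O4^2-] = 0.0077 + s ≈ 0.0077 (common-ion effect: C2O4^2- is already 0.0077 M).
Ksp ≈ (2s)^2 × 0.0077
s = 1.2 × 10^-5 M
Check: s = 1.2 × 10^-5 ≪ 0.0077, so the approximation is valid.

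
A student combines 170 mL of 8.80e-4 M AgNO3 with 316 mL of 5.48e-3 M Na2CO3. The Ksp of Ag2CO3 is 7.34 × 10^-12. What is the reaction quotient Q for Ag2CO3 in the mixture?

Total volume = 170 + 316 = 486 mL.
[Ag^+] = 8.80 × 10^-4 × (170/486) = 3.078 x 10^-4 M
[CO3^2-] = 5.48 x 10^-3 × (316/486) = 3.563 x 10^-3 M
Ag2CO3(s) ⇌ 2 Ag^+(aq) + CO3^2-(aq), so Q = [Ag^+]^2[CO3^2-]
Q = (3.078 × 10^-4)^2(3.563 x 10^-3) = 3.38 x 10^-10
Q > Ksp, so Ag2CO3 will precipitate.

3.38 × 10^-10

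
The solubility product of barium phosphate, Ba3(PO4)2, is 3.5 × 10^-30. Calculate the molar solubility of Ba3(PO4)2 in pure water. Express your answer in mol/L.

Ba3(PO4)2(s) ⇌ 3 Ba^2+ + 2 PO4^3-
Ksp = [Ba^2+]^3[PO4^3-]^2
With molar solubility s: [Ba^2+] = 3s, [PO4^3-] = 2s.
Substituting: Ksp = (3s)^3(2s)^2 = 108s^5
s^5 = 3.5 × 10^-30 / 108, so s = 5.0 × 10^-7 M

5.0 × 10^-7 M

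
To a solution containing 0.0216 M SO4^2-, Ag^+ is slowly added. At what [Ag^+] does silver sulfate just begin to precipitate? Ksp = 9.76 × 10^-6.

[Ag^+] ≈ 2.13 × 10^-2 M

Ag2SO4(s) ⇌ 2 Ag^+ + SO4^2-
Ksp = [Ag^+]^2[SO4^2-]
Precipitation begins when Q = Ksp. With [SO4^2-] = 0.0216 M:
9.76 × 10^-6 = (0.0216) × [Ag^+]^2
[Ag^+] = (9.76 × 10^-6 / 2.16 × 10^-2)^(1/2) = 2.13 × 10^-2 M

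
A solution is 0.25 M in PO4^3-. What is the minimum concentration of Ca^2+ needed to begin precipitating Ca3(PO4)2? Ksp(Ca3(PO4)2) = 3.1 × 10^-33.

[Ca^2+] ≈ 3.7 x 10^-11 M

Ca3(PO4)2(s) ⇌ 3 Ca^2+ + 2 PO4^3-
Ksp = [Ca^2+]^3[PO4^3-]^2
Precipitation begins when Q = Ksp. With [PO4^3-] = 0.25 M:
3.1 × 10^-33 = (0.25)^2 × [Ca^2+]^3
[Ca^2+] = (3.1 × 10^-33 / 6.25 × 10^-2)^(1/3) = 3.7 × 10^-11 M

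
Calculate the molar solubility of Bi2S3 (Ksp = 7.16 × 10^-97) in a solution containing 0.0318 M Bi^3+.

Bi2S3(s) ⇌ 2 Bi^3+(aq) + 3 S^2-(aq)
Ksp = [Bi^3+]^2[S^2-]^3
Let s = moles of Bi2S3 that dissolve per litre. [Bi^3+] = 0.0318 + 2s ≈ 0.0318, [S^2-] = 3s (Ksp is small, so little additional dissolves).
Ksp ≈ (0.0318)^2 × (3s)^3
s = 2.97 x 10^-32 M
Check: 2s = 5.9 x 10^-32 ≪ 0.0318, so the approximation is valid.

s ≈ 2.97 × 10^-32 M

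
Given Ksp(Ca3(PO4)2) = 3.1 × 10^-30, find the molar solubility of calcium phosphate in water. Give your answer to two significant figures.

Ca3(PO4)2(s) <=> 3 Ca^2+ + 2 PO4^3-
Ksp = [Ca^2+]^3[PO4^3-]^2
With molar solubility s: [Ca^2+] = 3s, [PO4^3-] = 2s.
Substituting: Ksp = (3s)^3(2s)^2 = 108s^5
s^5 = 3.1 × 10^-30 / 108, so s = 4.9 x 10^-7 M

4.9 x 10^-7 M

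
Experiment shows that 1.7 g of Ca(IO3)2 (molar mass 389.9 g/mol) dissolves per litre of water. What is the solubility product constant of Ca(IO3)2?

Ksp ≈ 3.3 × 10^-7

Molar solubility s = (1.7 g/L) / (389.9 g/mol) = 4.36 × 10^-3 M.
Ca(IO3)2(s) ⇌ Ca^2+ + 2 IO3^-
For each mole of Ca(IO3)2 that dissolves: [Ca^2+] = s, [IO3^-] = 2s.
Ksp = [Ca^2+][IO3^-]^2
So Ksp = s × (2s)^2 = 4s^3
Ksp = 4 × (4.36 × 10^-3)^3 = 3.3 × 10^-7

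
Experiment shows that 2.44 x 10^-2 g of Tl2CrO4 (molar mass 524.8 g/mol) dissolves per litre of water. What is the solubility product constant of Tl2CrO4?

Molar solubility s = (2.44 × 10^-2 g/L) / (524.8 g/mol) = 4.649 × 10^-5 M.
Tl2CrO4(s) ⇌ 2 Tl^+ + CrO4^2-
For each mole of Tl2CrO4 that dissolves: [Tl^+] = 2s, [CrO4^2-] = s.
Ksp = [Tl^+]^2[CrO4^2-]
Substituting: Ksp = (2s)^2s = 4s^3
With s = 4.649 x 10^-5: Ksp = 4.02 × 10^-13

Ksp = 4.02 × 10^-13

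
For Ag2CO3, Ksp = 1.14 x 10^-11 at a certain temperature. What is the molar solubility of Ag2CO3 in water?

Ag2CO3(s) ⇌ 2 Ag^+ + CO3^2-
Ksp = [Ag^+]^2[CO3^2-]
With molar solubility s: [Ag^+] = 2s, [CO3^2-] = s.
Substituting: Ksp = (2s)^2s = 4s^3
s^3 = 1.14 x 10^-11 / 4, so s = 1.42 × 10^-4 M

1.42 × 10^-4 M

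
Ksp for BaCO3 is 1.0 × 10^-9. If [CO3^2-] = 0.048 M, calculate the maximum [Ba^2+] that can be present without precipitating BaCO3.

2.1 x 10^-8 M

BaCO3(s) ⇌ Ba^2+(aq) + CO3^2-(aq)
Ksp = [Ba^2+][CO3^2-]
Precipitation begins when Q = Ksp. With [CO3^2-] = 0.048 M:
1.0 × 10^-9 = (0.048) × [Ba^2+]
[Ba^2+] = (1.0 × 10^-9 / 4.8 x 10^-2) = 2.1 x 10^-8 M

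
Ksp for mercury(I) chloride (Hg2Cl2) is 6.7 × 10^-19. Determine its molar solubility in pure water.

Hg2Cl2(s) ⇌ Hg2^2+(aq) + 2 Cl^-(aq)
Ksp = [Hg2^2+][Cl^-]^2
With molar solubility s: [Hg2^2+] = s, [Cl^-] = 2s.
Substituting: Ksp = s(2s)^2 = 4s^3
s = (6.7 × 10^-19 / 4)^(1/3) = 5.5 × 10^-7 M

s ≈ 5.5e-7 M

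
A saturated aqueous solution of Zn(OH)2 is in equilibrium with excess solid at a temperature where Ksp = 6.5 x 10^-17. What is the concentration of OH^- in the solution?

Zn(OH)2(s) ⇌ Zn^2+(aq) + 2 OH^-(aq)
Ksp = [Zn^2+][OH^-]^2
Let s = molar solubility. Then [Zn^2+] = s and [OH^-] = 2s.
Substituting: Ksp = s(2s)^2 = 4s^3
s^3 = 6.5 x 10^-17 / 4, so s = 2.53 x 10^-6 M
[OH^-] = 2s = 5.1 × 10^-6 M

[OH^-] = 5.1e-6 M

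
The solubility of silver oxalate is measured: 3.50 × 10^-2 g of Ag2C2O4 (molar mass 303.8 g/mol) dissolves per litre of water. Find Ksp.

Molar solubility s = (3.50 × 10^-2 g/L) / (303.8 g/mol) = 1.152 × 10^-4 M.
Ag2C2O4(s) <=> 2 Ag^+ + C2O4^2-
If s mol/L of Ag2C2O4 dissolves, [Ag^+] = 2s and [C2O4^2-] = s.
Ksp = [Ag^+]^2[C2O4^2-]
So Ksp = (2s)^2 × s = 4s^3
Ksp = 4 × (1.152 × 10^-4)^3 = 6.12 × 10^-12

6.12 × 10^-12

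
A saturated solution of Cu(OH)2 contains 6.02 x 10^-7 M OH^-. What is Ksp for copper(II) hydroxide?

Ksp ≈ 1.09 × 10^-19

Cu(OH)2(s) ⇌ Cu^2+ + 2 OH^-
Stoichiometry gives [Cu^2+] = (1/2)[OH^-] = 3.010 × 10^-7 M.
Ksp = [Cu^2+][OH^-]^2
Ksp = 3.010 × 10^-7 × (6.02 × 10^-7)^2 = 1.09 x 10^-19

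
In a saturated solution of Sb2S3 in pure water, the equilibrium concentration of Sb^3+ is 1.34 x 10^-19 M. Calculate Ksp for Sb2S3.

Ksp ≈ 1.46e-94

Sb2S3(s) ⇌ 2 Sb^3+ + 3 S^2-
Stoichiometry gives [S^2-] = (3/2)[Sb^3+] = 2.010 × 10^-19 M.
Ksp = [Sb^3+]^2[S^2-]^3
Ksp = (1.34 × 10^-19)^2 × (2.010 x 10^-19)^3 = 1.46 x 10^-94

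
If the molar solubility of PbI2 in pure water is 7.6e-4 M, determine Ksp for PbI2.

Ksp = 1.8 × 10^-9

PbI2(s) ⇌ Pb^2+(aq) + 2 I^-(aq)
If s mol/L of PbI2 dissolves, [Pb^2+] = s and [I^-] = 2s.
Ksp = [Pb^2+][I^-]^2
Substituting: Ksp = s(2s)^2 = 4s^3
With s = 7.6 × 10^-4: Ksp = 1.8 × 10^-9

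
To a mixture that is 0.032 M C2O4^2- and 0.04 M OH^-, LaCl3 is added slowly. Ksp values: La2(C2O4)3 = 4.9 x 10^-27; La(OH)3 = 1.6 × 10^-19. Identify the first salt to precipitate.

Precipitation of each salt starts when its ion product equals its Ksp.
For La2(C2O4)3: 4.9 x 10^-27 = (0.032)^3 × [La^3+]^2  ⇒  [La^3+] = 1.2 x 10^-11 M.
For La(OH)3: 1.6 × 10^-19 = (0.04)^3 × [La^3+]  ⇒  [La^3+] = 2.5 × 10^-15 M.
The salt with the lower threshold [La^3+] precipitates first: La(OH)3.

La(OH)3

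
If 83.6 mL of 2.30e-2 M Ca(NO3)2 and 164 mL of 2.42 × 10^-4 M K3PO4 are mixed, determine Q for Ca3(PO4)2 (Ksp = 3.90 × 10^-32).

Q ≈ 1.20e-14

Total volume = 83.6 + 164 = 247.6 mL.
[Ca^2+] = 2.30 × 10^-2 × (83.6/247.6) = 7.766 × 10^-3 M
[PO4^3-] = 2.42 x 10^-4 × (164/247.6) = 1.603 × 10^-4 M
Ca3(PO4)2(s) ⇌ 3 Ca^2+(aq) + 2 PO4^3-(aq), so Q = [Ca^2+]^3[PO4^3-]^2
Q = (7.766 x 10^-3)^3(1.603 x 10^-4)^2 = 1.20 × 10^-14
Q > Ksp, so Ca3(PO4)2 will precipitate.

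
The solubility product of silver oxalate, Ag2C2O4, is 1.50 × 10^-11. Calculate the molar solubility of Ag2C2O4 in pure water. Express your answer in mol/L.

1.55e-4 M

Ag2C2O4(s) ⇌ 2 Ag^+(aq) + C2O4^2-(aq)
Ksp = [Ag^+]^2[C2O4^2-]
With molar solubility s: [Ag^+] = 2s, [C2O4^2-] = s.
Ksp = (2s)^2s = 4s^3
s^3 = 1.50 × 10^-11 / 4, so s = 1.55 × 10^-4 M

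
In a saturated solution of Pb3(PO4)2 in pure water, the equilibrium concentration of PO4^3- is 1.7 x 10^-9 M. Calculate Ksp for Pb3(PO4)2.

Pb3(PO4)2(s) <=> 3 Pb^2+(aq) + 2 PO4^3-(aq)
Stoichiometry gives [Pb^2+] = (3/2)[PO4^3-] = 2.55 x 10^-9 M.
Ksp = [Pb^2+]^3[PO4^3-]^2
Ksp = (2.55 × 10^-9)^3 × (1.7 × 10^-9)^2 = 4.8 × 10^-44

Ksp ≈ 4.8 × 10^-44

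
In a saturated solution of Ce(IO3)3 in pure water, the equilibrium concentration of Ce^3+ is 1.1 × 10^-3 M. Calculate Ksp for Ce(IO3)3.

Ce(IO3)3(s) <=> Ce^3+(aq) + 3 IO3^-(aq)
Stoichiometry gives [IO3^-] = (3/1)[Ce^3+] = 3.30 × 10^-3 M.
Ksp = [Ce^3+][IO3^-]^3
Ksp = 1.1 x 10^-3 × (3.30 × 10^-3)^3 = 4.0 x 10^-11

4.0e-11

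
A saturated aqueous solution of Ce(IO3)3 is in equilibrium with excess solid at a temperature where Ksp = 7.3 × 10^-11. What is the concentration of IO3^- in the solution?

Ce(IO3)3(s) ⇌ Ce^3+ + 3 IO3^-
Ksp = [Ce^3+][IO3^-]^3
Let s = molar solubility. Then [Ce^3+] = s and [IO3^-] = 3s.
So Ksp = s × (3s)^3 = 27s^4
s = (7.3 × 10^-11 / 27)^(1/4) = 1.28 × 10^-3 M
[IO3^-] = 3s = 3.8 × 10^-3 M

[IO3^-] = 3.8 × 10^-3 M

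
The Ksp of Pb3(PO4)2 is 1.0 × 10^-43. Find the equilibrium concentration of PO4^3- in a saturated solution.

[PO4^3-] = 2.0 × 10^-9 M

Pb3(PO4)2(s) ⇌ 3 Pb^2+ + 2 PO4^3-
Ksp = [Pb^2+]^3[PO4^3-]^2
If s mol/L of Pb3(PO4)2 dissolves, [Pb^2+] = 3s and [PO4^3-] = 2s.
Ksp = (3s)^3(2s)^2 = 108s^5
s^5 = 1.0 × 10^-43 / 108, so s = 9.85 × 10^-10 M
[PO4^3-] = 2s = 2.0 x 10^-9 M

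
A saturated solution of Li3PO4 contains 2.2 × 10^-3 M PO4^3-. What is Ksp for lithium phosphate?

Ksp ≈ 6.3 x 10^-10

Li3PO4(s) ⇌ 3 Li^+(aq) + PO4^3-(aq)
Stoichiometry gives [Li^+] = (3/1)[PO4^3-] = 6.60 × 10^-3 M.
Ksp = [Li^+]^3[PO4^3-]
Ksp = (6.60 × 10^-3)^3 × 2.2 × 10^-3 = 6.3 x 10^-10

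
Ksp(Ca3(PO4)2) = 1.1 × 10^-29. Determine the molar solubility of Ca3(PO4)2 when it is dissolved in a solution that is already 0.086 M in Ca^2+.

s ≈ 6.6 × 10^-14 M

Ca3(PO4)2(s) ⇌ 3 Ca^2+(aq) + 2 PO4^3-(aq)
Ksp = [Ca^2+]^3[PO4^3-]^2
Let s be the molar solubility in this solution. [Ca^2+] = 0.086 + 3s ≈ 0.086, [PO4^3-] = 2s (since the Ca^2+ already present dominates).
Ksp ≈ (0.086)^3 × (2s)^2
s = 6.6 x 10^-14 M
Check: 3s = 2.0 × 10^-13 ≪ 0.086, so the approximation is valid.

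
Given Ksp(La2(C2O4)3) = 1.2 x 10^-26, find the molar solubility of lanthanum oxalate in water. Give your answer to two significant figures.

2.6 x 10^-6 M

La2(C2O4)3(s) ⇌ 2 La^3+ + 3 C2O4^2-
Ksp = [La^3+]^2[C2O4^2-]^3
With molar solubility s: [La^3+] = 2s, [C2O4^2-] = 3s.
Substituting: Ksp = (2s)^2(3s)^3 = 108s^5
s = (1.2 x 10^-26 / 108)^(1/5) = 2.6 × 10^-6 M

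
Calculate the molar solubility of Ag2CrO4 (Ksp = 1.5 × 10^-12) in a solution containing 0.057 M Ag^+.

Ag2CrO4(s) ⇌ 2 Ag^+ + CrO4^2-
Ksp = [Ag^+]^2[CrO4^2-]
Let s be the molar solubility in this solution. [Ag^+] = 0.057 + 2s ≈ 0.057, [CrO4^2-] = s (common-ion effect: Ag^+ is already 0.057 M).
Ksp ≈ (0.057)^2 × s
s = 4.6 x 10^-10 M
Check: 2s = 9.2 x 10^-10 ≪ 0.057, so the approximation is valid.

4.6 × 10^-10 M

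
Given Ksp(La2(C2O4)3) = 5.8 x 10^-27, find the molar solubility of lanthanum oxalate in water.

2.2 × 10^-6 M

La2(C2O4)3(s) <=> 2 La^3+(aq) + 3 C2O4^2-(aq)
Ksp = [La^3+]^2[C2O4^2-]^3
Let s = molar solubility. Then [La^3+] = 2s and [C2O4^2-] = 3s.
So Ksp = (2s)^2 × (3s)^3 = 108s^5
s^5 = 5.8 x 10^-27 / 108, so s = 2.2 × 10^-6 M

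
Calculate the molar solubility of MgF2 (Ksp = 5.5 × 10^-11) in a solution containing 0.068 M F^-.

1.2 x 10^-8 M

MgF2(s) <=> Mg^2+ + 2 F^-
Ksp = [Mg^2+][F^-]^2
Let s = moles of MgF2 that dissolve per litre. [Mg^2+] = s, [F^-] = 0.068 + 2s ≈ 0.068 (common-ion effect: F^- is already 0.068 M).
Ksp ≈ s × (0.068)^2
s = 1.2 × 10^-8 M
Check: 2s = 2.4 x 10^-8 ≪ 0.068, so the approximation is valid.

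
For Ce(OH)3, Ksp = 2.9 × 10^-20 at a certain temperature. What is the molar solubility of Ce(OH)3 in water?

s = 5.7 × 10^-6 M

Ce(OH)3(s) ⇌ Ce^3+ + 3 OH^-
Ksp = [Ce^3+][OH^-]^3
For each mole of Ce(OH)3 that dissolves: [Ce^3+] = s, [OH^-] = 3s.
Ksp = s(3s)^3 = 27s^4
Solving, s = (2.9 × 10^-20/27)^(1/4) = 5.7 x 10^-6 M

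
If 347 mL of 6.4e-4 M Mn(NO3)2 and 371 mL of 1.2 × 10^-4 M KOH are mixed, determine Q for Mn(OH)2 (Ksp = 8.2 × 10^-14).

Q ≈ 1.2 x 10^-12

Total volume = 347 + 371 = 718 mL.
[Mn^2+] = 6.4 x 10^-4 × (347/718) = 3.09 × 10^-4 M
[OH^-] = 1.2 × 10^-4 × (371/718) = 6.20 x 10^-5 M
Mn(OH)2(s) ⇌ Mn^2+ + 2 OH^-, so Q = [Mn^2+][OH^-]^2
Q = (3.09 × 10^-4)(6.20 × 10^-5)^2 = 1.2 × 10^-12
Q > Ksp, so Mn(OH)2 will precipitate.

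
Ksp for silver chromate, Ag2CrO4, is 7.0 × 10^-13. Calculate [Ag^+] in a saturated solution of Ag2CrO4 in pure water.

Ag2CrO4(s) ⇌ 2 Ag^+(aq) + CrO4^2-(aq)
Ksp = [Ag^+]^2[CrO4^2-]
For each mole of Ag2CrO4 that dissolves: [Ag^+] = 2s, [CrO4^2-] = s.
So Ksp = (2s)^2 × s = 4s^3
s = (7.0 × 10^-13 / 4)^(1/3) = 5.59 × 10^-5 M
[Ag^+] = 2s = 1.1 × 10^-4 M

[Ag^+] = 1.1e-4 M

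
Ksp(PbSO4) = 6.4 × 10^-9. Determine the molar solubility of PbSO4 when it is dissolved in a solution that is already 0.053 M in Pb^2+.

s ≈ 1.2 x 10^-7 M

PbSO4(s) ⇌ Pb^2+ + SO4^2-
Ksp = [Pb^2+][SO4^2-]
Let s = moles of PbSO4 that dissolve per litre. [Pb^2+] = 0.053 + s ≈ 0.053, [SO4^2-] = s (Ksp is small, so little additional dissolves).
Ksp ≈ 0.053 × s
s = 1.2 x 10^-7 M
Check: s = 1.2 x 10^-7 ≪ 0.053, so the approximation is valid.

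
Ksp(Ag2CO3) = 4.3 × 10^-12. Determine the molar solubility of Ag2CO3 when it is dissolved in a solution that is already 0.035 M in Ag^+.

Ag2CO3(s) ⇌ 2 Ag^+(aq) + CO3^2-(aq)
Ksp = [Ag^+]^2[CO3^2-]
If s mol/L dissolves here, [Ag^+] = 0.035 + 2s ≈ 0.035, [CO3^2-] = s (common-ion effect: Ag^+ is already 0.035 M).
Ksp ≈ (0.035)^2 × s
s = 3.5 × 10^-9 M
Check: 2s = 7.0 x 10^-9 ≪ 0.035, so the approximation is valid.

s = 3.5e-9 M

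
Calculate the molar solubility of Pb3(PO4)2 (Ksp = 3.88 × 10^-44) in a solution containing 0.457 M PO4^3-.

s = 1.90e-15 M

Pb3(PO4)2(s) ⇌ 3 Pb^2+ + 2 PO4^3-
Ksp = [Pb^2+]^3[PO4^3-]^2
Let s be the molar solubility in this solution. [Pb^2+] = 3s, [PO4^3-] = 0.457 + 2s ≈ 0.457 (Ksp is small, so little additional dissolves).
Ksp ≈ (3s)^3 × (0.457)^2
s = 1.90 × 10^-15 M
Check: 2s = 3.8 x 10^-15 ≪ 0.457, so the approximation is valid.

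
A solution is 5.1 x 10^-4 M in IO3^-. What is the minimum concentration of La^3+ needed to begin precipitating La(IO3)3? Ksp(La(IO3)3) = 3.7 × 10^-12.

[La^3+] ≈ 0.028 M

La(IO3)3(s) ⇌ La^3+(aq) + 3 IO3^-(aq)
Ksp = [La^3+][IO3^-]^3
Precipitation begins when Q = Ksp. With [IO3^-] = 5.1 x 10^-4 M:
3.7 × 10^-12 = (5.1 x 10^-4)^3 × [La^3+]
[La^3+] = (3.7 × 10^-12 / 1.33 × 10^-10) = 2.8 × 10^-2 M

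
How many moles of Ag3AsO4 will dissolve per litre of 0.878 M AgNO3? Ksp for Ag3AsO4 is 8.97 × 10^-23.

1.33 x 10^-22 M

Ag3AsO4(s) ⇌ 3 Ag^+(aq) + AsO4^3-(aq)
Ksp = [Ag^+]^3[AsO4^3-]
Let s = moles of Ag3AsO4 that dissolve per litre. [Ag^+] = 0.878 + 3s ≈ 0.878, [AsO4^3-] = s (Ksp is small, so little additional dissolves).
Ksp ≈ (0.878)^3 × s
s = 1.33 × 10^-22 M
Check: 3s = 4.0 x 10^-22 ≪ 0.878, so the approximation is valid.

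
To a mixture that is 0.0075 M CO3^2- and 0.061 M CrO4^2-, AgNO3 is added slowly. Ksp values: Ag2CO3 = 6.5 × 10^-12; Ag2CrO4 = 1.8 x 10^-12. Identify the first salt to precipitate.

Precipitation of each salt starts when its ion product equals its Ksp.
For Ag2CO3: 6.5 × 10^-12 = 0.0075 × [Ag^+]^2  ⇒  [Ag^+] = 2.9 × 10^-5 M.
For Ag2CrO4: 1.8 x 10^-12 = 0.061 × [Ag^+]^2  ⇒  [Ag^+] = 5.4 × 10^-6 M.
The salt with the lower threshold [Ag^+] precipitates first: Ag2CrO4.

Ag2CrO4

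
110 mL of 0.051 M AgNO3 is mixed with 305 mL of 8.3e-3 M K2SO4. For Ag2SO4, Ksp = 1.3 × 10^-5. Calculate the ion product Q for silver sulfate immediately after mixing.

Total volume = 110 + 305 = 415 mL.
[Ag^+] = 5.1 × 10^-2 × (110/415) = 1.35 × 10^-2 M
[SO4^2-] = 8.3 × 10^-3 × (305/415) = 6.10 x 10^-3 M
Ag2SO4(s) ⇌ 2 Ag^+(aq) + SO4^2-(aq), so Q = [Ag^+]^2[SO4^2-]
Q = (1.35 × 10^-2)^2(6.10 × 10^-3) = 1.1 × 10^-6
Q < Ksp, so no precipitate of Ag2SO4 forms.

Q = 1.1 x 10^-6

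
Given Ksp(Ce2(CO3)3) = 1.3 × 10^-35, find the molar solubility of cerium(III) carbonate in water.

Ce2(CO3)3(s) ⇌ 2 Ce^3+(aq) + 3 CO3^2-(aq)
Ksp = [Ce^3+]^2[CO3^2-]^3
With molar solubility s: [Ce^3+] = 2s, [CO3^2-] = 3s.
Ksp = (2s)^2(3s)^3 = 108s^5
s = (1.3 × 10^-35 / 108)^(1/5) = 4.1 × 10^-8 M

s ≈ 4.1e-8 M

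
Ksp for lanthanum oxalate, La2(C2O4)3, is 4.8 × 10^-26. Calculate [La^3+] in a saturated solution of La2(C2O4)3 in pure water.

La2(C2O4)3(s) ⇌ 2 La^3+(aq) + 3 C2O4^2-(aq)
Ksp = [La^3+]^2[C2O4^2-]^3
With molar solubility s: [La^3+] = 2s, [C2O4^2-] = 3s.
Substituting: Ksp = (2s)^2(3s)^3 = 108s^5
Solving, s = (4.8 × 10^-26/108)^(1/5) = 3.39 x 10^-6 M
[La^3+] = 2s = 6.8 × 10^-6 M

6.8 × 10^-6 M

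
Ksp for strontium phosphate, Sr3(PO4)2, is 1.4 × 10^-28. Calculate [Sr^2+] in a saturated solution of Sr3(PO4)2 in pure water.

[Sr^2+] = 3.2 × 10^-6 M

Sr3(PO4)2(s) ⇌ 3 Sr^2+(aq) + 2 PO4^3-(aq)
Ksp = [Sr^2+]^3[PO4^3-]^2
If s mol/L of Sr3(PO4)2 dissolves, [Sr^2+] = 3s and [PO4^3-] = 2s.
Substituting: Ksp = (3s)^3(2s)^2 = 108s^5
s = (1.4 × 10^-28 / 108)^(1/5) = 1.05 × 10^-6 M
[Sr^2+] = 3s = 3.2 x 10^-6 M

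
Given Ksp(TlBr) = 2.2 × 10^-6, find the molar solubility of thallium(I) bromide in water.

s = 1.5 x 10^-3 M

TlBr(s) <=> Tl^+ + Br^-
Ksp = [Tl^+][Br^-]
If s mol/L of TlBr dissolves, [Tl^+] = s and [Br^-] = s.
Ksp = (s)(s) = s^2
s = (2.2 × 10^-6)^(1/2) = 1.5 × 10^-3 M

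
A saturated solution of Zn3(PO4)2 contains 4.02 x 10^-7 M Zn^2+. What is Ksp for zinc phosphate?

Zn3(PO4)2(s) <=> 3 Zn^2+ + 2 PO4^3-
Stoichiometry gives [PO4^3-] = (2/3)[Zn^2+] = 2.680 x 10^-7 M.
Ksp = [Zn^2+]^3[PO4^3-]^2
Ksp = (4.02 x 10^-7)^3 × (2.680 x 10^-7)^2 = 4.67 × 10^-33

Ksp = 4.67 × 10^-33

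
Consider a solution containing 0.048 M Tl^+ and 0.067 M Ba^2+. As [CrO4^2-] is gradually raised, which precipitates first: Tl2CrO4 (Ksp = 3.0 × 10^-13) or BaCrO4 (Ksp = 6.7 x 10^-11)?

Tl2CrO4

Each salt begins to precipitate when Q = Ksp, i.e. when [CrO4^2-] reaches its threshold.
For Tl2CrO4: 3.0 × 10^-13 = (0.048)^2 × [CrO4^2-]  ⇒  [CrO4^2-] = 1.3 × 10^-10 M.
For BaCrO4: 6.7 x 10^-11 = 0.067 × [CrO4^2-]  ⇒  [CrO4^2-] = 1.0 x 10^-9 M.
The salt with the lower threshold [CrO4^2-] precipitates first: Tl2CrO4.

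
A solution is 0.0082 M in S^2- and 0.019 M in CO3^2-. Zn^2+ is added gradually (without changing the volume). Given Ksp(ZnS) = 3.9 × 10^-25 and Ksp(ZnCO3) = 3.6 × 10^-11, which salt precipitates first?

Each salt begins to precipitate when Q = Ksp, i.e. when [Zn^2+] reaches its threshold.
For ZnS: 3.9 × 10^-25 = 0.0082 × [Zn^2+]  ⇒  [Zn^2+] = 4.8 × 10^-23 M.
For ZnCO3: 3.6 × 10^-11 = 0.019 × [Zn^2+]  ⇒  [Zn^2+] = 1.9 × 10^-9 M.
The salt with the lower threshold [Zn^2+] precipitates first: ZnS.

ZnS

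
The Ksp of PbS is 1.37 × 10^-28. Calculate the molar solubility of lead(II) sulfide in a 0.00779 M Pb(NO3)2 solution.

1.76 × 10^-26 M

PbS(s) ⇌ Pb^2+(aq) + S^2-(aq)
Ksp = [Pb^2+][S^2-]
Let s be the molar solubility in this solution. [Pb^2+] = 0.00779 + s ≈ 0.00779, [S^2-] = s (Ksp is small, so little additional dissolves).
Ksp ≈ 0.00779 × s
s = 1.76 × 10^-26 M
Check: s = 1.8 × 10^-26 ≪ 0.00779, so the approximation is valid.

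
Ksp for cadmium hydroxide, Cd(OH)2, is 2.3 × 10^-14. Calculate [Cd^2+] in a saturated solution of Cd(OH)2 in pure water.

Cd(OH)2(s) ⇌ Cd^2+ + 2 OH^-
Ksp = [Cd^2+][OH^-]^2
If s mol/L of Cd(OH)2 dissolves, [Cd^2+] = s and [OH^-] = 2s.
So Ksp = s × (2s)^2 = 4s^3
s^3 = 2.3 × 10^-14 / 4, so s = 1.79 × 10^-5 M
[Cd^2+] = s = 1.8 × 10^-5 M

[Cd^2+] ≈ 1.8e-5 M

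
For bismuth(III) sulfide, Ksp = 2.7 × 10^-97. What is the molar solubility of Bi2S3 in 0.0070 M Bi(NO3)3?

5.9e-32 M

Bi2S3(s) <=> 2 Bi^3+(aq) + 3 S^2-(aq)
Ksp = [Bi^3+]^2[S^2-]^3
If s mol/L dissolves here, [Bi^3+] = 0.0070 + 2s ≈ 0.0070, [S^2-] = 3s (Ksp is small, so little additional dissolves).
Ksp ≈ (0.0070)^2 × (3s)^3
s = 5.9 × 10^-32 M
Check: 2s = 1.2 x 10^-31 ≪ 0.0070, so the approximation is valid.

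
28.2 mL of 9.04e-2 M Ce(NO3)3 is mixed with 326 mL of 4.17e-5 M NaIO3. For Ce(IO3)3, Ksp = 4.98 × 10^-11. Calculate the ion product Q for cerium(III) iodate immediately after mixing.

Total volume = 28.2 + 326 = 354.2 mL.
[Ce^3+] = 9.04 × 10^-2 × (28.2/354.2) = 7.197 x 10^-3 M
[IO3^-] = 4.17 x 10^-5 × (326/354.2) = 3.838 x 10^-5 M
Ce(IO3)3(s) ⇌ Ce^3+(aq) + 3 IO3^-(aq), so Q = [Ce^3+][IO3^-]^3
Q = (7.197 × 10^-3)(3.838 x 10^-5)^3 = 4.07 × 10^-16
Q < Ksp, so no precipitate of Ce(IO3)3 forms.

Q = 4.07 × 10^-16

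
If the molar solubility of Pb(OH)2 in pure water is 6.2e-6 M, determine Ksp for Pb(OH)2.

Pb(OH)2(s) ⇌ Pb^2+ + 2 OH^-
If s mol/L of Pb(OH)2 dissolves, [Pb^2+] = s and [OH^-] = 2s.
Ksp = [Pb^2+][OH^-]^2
So Ksp = s × (2s)^2 = 4s^3
With s = 6.2 × 10^-6: Ksp = 9.5 × 10^-16

Ksp ≈ 9.5 × 10^-16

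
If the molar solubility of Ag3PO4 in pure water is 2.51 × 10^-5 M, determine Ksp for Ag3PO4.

Ag3PO4(s) ⇌ 3 Ag^+(aq) + PO4^3-(aq)
Let s = molar solubility. Then [Ag^+] = 3s and [PO4^3-] = s.
Ksp = [Ag^+]^3[PO4^3-]
Ksp = (3s)^3s = 27s^4
With s = 2.51 x 10^-5: Ksp = 1.07 x 10^-17

Ksp = 1.07e-17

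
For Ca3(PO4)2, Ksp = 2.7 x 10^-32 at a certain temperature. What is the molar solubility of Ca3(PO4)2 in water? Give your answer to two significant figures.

Ca3(PO4)2(s) ⇌ 3 Ca^2+(aq) + 2 PO4^3-(aq)
Ksp = [Ca^2+]^3[PO4^3-]^2
For each mole of Ca3(PO4)2 that dissolves: [Ca^2+] = 3s, [PO4^3-] = 2s.
So Ksp = (3s)^3 × (2s)^2 = 108s^5
s = (2.7 x 10^-32 / 108)^(1/5) = 1.9 x 10^-7 M

s = 1.9 x 10^-7 M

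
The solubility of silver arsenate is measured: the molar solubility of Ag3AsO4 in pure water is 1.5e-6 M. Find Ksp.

Ag3AsO4(s) ⇌ 3 Ag^+(aq) + AsO4^3-(aq)
Let s = molar solubility. Then [Ag^+] = 3s and [AsO4^3-] = s.
Ksp = [Ag^+]^3[AsO4^3-]
Substituting: Ksp = (3s)^3s = 27s^4
Ksp = 27 × (1.5 x 10^-6)^4 = 1.4 x 10^-22

Ksp = 1.4e-22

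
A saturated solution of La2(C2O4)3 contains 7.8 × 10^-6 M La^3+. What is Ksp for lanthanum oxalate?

Ksp = 9.7 × 10^-26

La2(C2O4)3(s) ⇌ 2 La^3+ + 3 C2O4^2-
Stoichiometry gives [C2O4^2-] = (3/2)[La^3+] = 1.17 x 10^-5 M.
Ksp = [La^3+]^2[C2O4^2-]^3
Ksp = (7.8 × 10^-6)^2 × (1.17 × 10^-5)^3 = 9.7 × 10^-26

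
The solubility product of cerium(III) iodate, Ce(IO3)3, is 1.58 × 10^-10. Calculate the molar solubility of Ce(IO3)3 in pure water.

Ce(IO3)3(s) ⇌ Ce^3+ + 3 IO3^-
Ksp = [Ce^3+][IO3^-]^3
Let s = molar solubility. Then [Ce^3+] = s and [IO3^-] = 3s.
Substituting: Ksp = s(3s)^3 = 27s^4
s = (1.58 × 10^-10 / 27)^(1/4) = 1.56 × 10^-3 M

1.56 × 10^-3 M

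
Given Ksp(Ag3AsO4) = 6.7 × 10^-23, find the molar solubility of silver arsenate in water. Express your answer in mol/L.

Ag3AsO4(s) ⇌ 3 Ag^+(aq) + AsO4^3-(aq)
Ksp = [Ag^+]^3[AsO4^3-]
For each mole of Ag3AsO4 that dissolves: [Ag^+] = 3s, [AsO4^3-] = s.
Ksp = (3s)^3s = 27s^4
s = (6.7 × 10^-23 / 27)^(1/4) = 1.3 × 10^-6 M

1.3 × 10^-6 M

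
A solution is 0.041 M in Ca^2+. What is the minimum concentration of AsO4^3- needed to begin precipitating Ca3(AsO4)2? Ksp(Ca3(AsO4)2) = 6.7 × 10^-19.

[AsO4^3-] ≈ 9.9e-8 M

Ca3(AsO4)2(s) ⇌ 3 Ca^2+(aq) + 2 AsO4^3-(aq)
Ksp = [Ca^2+]^3[AsO4^3-]^2
Precipitation begins when Q = Ksp. With [Ca^2+] = 0.041 M:
6.7 × 10^-19 = (0.041)^3 × [AsO4^3-]^2
[AsO4^3-] = (6.7 × 10^-19 / 6.89 × 10^-5)^(1/2) = 9.9 × 10^-8 M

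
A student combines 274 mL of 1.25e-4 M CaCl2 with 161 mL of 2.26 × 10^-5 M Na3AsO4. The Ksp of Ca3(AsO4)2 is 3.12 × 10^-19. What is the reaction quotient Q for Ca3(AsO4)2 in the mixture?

Total volume = 274 + 161 = 435 mL.
[Ca^2+] = 1.25 x 10^-4 × (274/435) = 7.874 × 10^-5 M
[AsO4^3-] = 2.26 x 10^-5 × (161/435) = 8.365 × 10^-6 M
Ca3(AsO4)2(s) ⇌ 3 Ca^2+(aq) + 2 AsO4^3-(aq), so Q = [Ca^2+]^3[AsO4^3-]^2
Q = (7.874 × 10^-5)^3(8.365 × 10^-6)^2 = 3.42 × 10^-23
Q < Ksp, so no precipitate of Ca3(AsO4)2 forms.

Q = 3.42e-23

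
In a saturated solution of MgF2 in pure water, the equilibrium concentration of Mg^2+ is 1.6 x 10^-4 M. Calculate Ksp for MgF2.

Ksp ≈ 1.6e-11

MgF2(s) <=> Mg^2+(aq) + 2 F^-(aq)
Stoichiometry gives [F^-] = (2/1)[Mg^2+] = 3.20 x 10^-4 M.
Ksp = [Mg^2+][F^-]^2
Ksp = 1.6 × 10^-4 × (3.20 x 10^-4)^2 = 1.6 × 10^-11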